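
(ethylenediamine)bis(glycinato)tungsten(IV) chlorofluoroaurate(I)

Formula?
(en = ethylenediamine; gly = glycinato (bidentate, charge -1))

[W(en)(gly)2][AuClF]2

Cation [W…]: ligand charges -2, W(IV) ⇒ ion charge 2+.
Anion [Au…]: ligand charges -2, Au(I) ⇒ ion charge 1−.
One 2+ cation requires 2 of the 1− anion.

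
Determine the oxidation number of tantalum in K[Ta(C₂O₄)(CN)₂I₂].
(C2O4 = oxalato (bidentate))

1 potassium outside the brackets (+1 each) → the complex ion is 1−.
Ligand charges: 2×CN = -2; 1×C2O4 = -2; 2×I = -2; sum -6.
Ta + (-6) = 1− ⇒ Ta is +5.

+5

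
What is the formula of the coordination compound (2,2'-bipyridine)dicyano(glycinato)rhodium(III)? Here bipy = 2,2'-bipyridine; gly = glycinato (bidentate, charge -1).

Ligands: 2 cyano (CN, -1), 1 2,2'-bipyridine (bipy, neutral), 1 glycinato (gly, -1). Ligand charge sum = -3.
With Rh in oxidation state +3, the complex ion is [Rh...].

[Rh(bipy)(CN)2(gly)]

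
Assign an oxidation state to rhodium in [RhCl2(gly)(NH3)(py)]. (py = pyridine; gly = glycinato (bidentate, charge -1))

+3

No counter-ion: the bracketed complex is neutral.
Ligand charges: 2×Cl = -2; 1×py neutral; 1×gly = -1; 1×NH3 neutral; sum -3.
Rh + (-3) = 0 ⇒ Rh is +3.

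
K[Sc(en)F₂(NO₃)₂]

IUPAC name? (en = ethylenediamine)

The 1 potassium counter-ion carries a total charge of +1, so each complex ion is 1−.
Ligand charges: 1×ethylenediamine (neutral), 2×nitrato (-1 each), 2×fluoro (-1 each); total -4. So Sc + (-4) = 1−, giving Sc = +3.
Ligands are named alphabetically: ethylenediamine before fluoro before nitrato.
The complex ion is anionic, so scandium takes the -ate form scandate(III).

potassium (ethylenediamine)difluorodinitratoscandate(III)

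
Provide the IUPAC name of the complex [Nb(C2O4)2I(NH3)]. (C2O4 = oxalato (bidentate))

ammineiododioxalatoniobium(V)

There is no counter-ion, so the complex is neutral overall.
Ligand charges: 2×oxalato (-2 each), 1×ammine (neutral), 1×iodo (-1 each); total -5. So Nb + (-5) = 0, giving Nb = +5.
Ligands are named alphabetically: ammine before iodo before oxalato.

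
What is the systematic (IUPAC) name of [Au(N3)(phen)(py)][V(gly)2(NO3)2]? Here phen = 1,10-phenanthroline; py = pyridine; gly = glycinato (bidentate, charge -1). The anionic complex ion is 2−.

azido(1,10-phenanthroline)(pyridine)gold(III) bis(glycinato)dinitratovanadate(II)

The complex anion is given as 2−; its ligand charges sum to -4, so V = +2.
A 1:1 salt means the cation carries the equal and opposite charge, 2+.
Cation: ligand charges sum to -1; for the ion to be 2+, Au = +3.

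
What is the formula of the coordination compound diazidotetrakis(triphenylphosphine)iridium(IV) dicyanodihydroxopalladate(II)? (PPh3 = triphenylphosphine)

Cation [Ir…]: ligand charges -2, Ir(IV) ⇒ ion charge 2+.
Anion [Pd…]: ligand charges -4, Pd(II) ⇒ ion charge 2−.

[Ir(N3)2(PPh3)4][Pd(CN)2(OH)2]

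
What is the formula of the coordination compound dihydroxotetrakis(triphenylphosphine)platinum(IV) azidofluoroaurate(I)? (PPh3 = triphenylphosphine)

Cation [Pt…]: ligand charges -2, Pt(IV) ⇒ ion charge 2+.
Anion [Au…]: ligand charges -2, Au(I) ⇒ ion charge 1−.
One 2+ cation requires 2 of the 1− anion.

[Pt(OH)2(PPh3)4][AuF(N3)]2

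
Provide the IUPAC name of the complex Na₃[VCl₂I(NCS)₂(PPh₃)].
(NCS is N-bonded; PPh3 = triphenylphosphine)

The 3 sodium counter-ions carry a total charge of +3, so each complex ion is 3−.
Ligand charges: 2×chloro (-1 each), 1×iodo (-1 each), 2×isothiocyanato (-1 each), 1×triphenylphosphine (neutral); total -5. So V + (-5) = 3−, giving V = +2.
Ligands are named alphabetically: chloro before iodo before isothiocyanato before triphenylphosphine.
The complex ion is anionic, so vanadium takes the -ate form vanadate(II).

sodium dichloroiododiisothiocyanato(triphenylphosphine)vanadate(II)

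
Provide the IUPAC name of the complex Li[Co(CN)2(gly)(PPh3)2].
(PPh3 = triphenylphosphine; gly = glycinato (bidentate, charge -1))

lithium dicyano(glycinato)bis(triphenylphosphine)cobaltate(II)

The 1 lithium counter-ion carries a total charge of +1, so each complex ion is 1−.
Ligand charges: 2×triphenylphosphine (neutral), 2×cyano (-1 each), 1×glycinato (-1 each); total -3. So Co + (-3) = 1−, giving Co = +2.
The complex ion is anionic, so cobalt takes the -ate form cobaltate(II).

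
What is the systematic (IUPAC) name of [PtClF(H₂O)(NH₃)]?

There is no counter-ion, so the complex is neutral overall.
Ligand charges: 1×fluoro (-1 each), 1×chloro (-1 each), 1×aqua (neutral), 1×ammine (neutral); total -2. So Pt + (-2) = 0, giving Pt = +2.
Ligands are named alphabetically: ammine before aqua before chloro before fluoro.

ammineaquachlorofluoroplatinum(II)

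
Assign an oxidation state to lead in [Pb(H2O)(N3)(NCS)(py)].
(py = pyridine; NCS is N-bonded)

No counter-ion: the bracketed complex is neutral.
Ligand charges: 1×H2O neutral; 1×py neutral; 1×N3 = -1; 1×NCS = -1; sum -2.
Pb + (-2) = 0 ⇒ Pb is +2.

+2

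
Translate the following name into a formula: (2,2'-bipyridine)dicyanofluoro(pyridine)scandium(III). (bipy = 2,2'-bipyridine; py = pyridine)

Ligands: 1 2,2'-bipyridine (bipy, neutral), 1 pyridine (py, neutral), 2 cyano (CN, -1), 1 fluoro (F, -1). Ligand charge sum = -3.
With Sc in oxidation state +3, the complex ion is [Sc...].

[Sc(bipy)(CN)2F(py)]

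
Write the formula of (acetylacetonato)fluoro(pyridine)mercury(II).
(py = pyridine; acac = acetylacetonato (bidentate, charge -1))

[Hg(acac)F(py)]

Ligands: 1 pyridine (py, neutral), 1 fluoro (F, -1), 1 acetylacetonato (acac, -1). Ligand charge sum = -2.
With Hg in oxidation state +2, the complex ion is [Hg...].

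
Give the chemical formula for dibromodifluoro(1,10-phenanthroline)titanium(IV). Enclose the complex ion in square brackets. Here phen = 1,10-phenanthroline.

Ligands: 2 fluoro (F, -1), 1 1,10-phenanthroline (phen, neutral), 2 bromo (Br, -1). Ligand charge sum = -4.
With Ti in oxidation state +4, the complex ion is [Ti...].

[TiBr2F2(phen)]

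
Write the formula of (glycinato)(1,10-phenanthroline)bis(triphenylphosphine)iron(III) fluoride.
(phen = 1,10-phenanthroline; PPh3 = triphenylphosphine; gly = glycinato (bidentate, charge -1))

[Fe(gly)(phen)(PPh3)2]F2

Ligands: 1 1,10-phenanthroline (phen, neutral), 2 triphenylphosphine (PPh3, neutral), 1 glycinato (gly, -1). Ligand charge sum = -1.
With Fe in oxidation state +3, the complex ion is [Fe...]^2+.
Charge balance with fluoride (-1) requires 1 complex ion per 2 fluoride.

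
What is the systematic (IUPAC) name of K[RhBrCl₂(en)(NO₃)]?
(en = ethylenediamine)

The 1 potassium counter-ion carries a total charge of +1, so each complex ion is 1−.
Ligand charges: 2×chloro (-1 each), 1×nitrato (-1 each), 1×ethylenediamine (neutral), 1×bromo (-1 each); total -4. So Rh + (-4) = 1−, giving Rh = +3.
Ligands are named alphabetically: bromo before chloro before ethylenediamine before nitrato.
The complex ion is anionic, so rhodium takes the -ate form rhodate(III).

potassium bromodichloro(ethylenediamine)nitratorhodate(III)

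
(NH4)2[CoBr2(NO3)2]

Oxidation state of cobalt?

+2

2 ammonium outside the brackets (+1 each) → the complex ion is 2−.
Ligand charges: 2×Br = -2; 2×NO3 = -2; sum -4.
Co + (-4) = 2− ⇒ Co is +2.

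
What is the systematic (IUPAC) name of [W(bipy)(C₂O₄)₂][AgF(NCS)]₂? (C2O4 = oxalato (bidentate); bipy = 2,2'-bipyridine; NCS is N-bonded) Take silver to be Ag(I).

Both ions are complex: the cation is named first with the plain metal name, the anion second with the -ate form; each ion's ligands are alphabetised independently.
Ag is given as +1; the anion's ligand charges sum to -2, so the complex anion is 1−.
With 2 anions per cation, the cation must be 2×1 = 2+.
Cation: ligand charges sum to -4; for the ion to be 2+, W = +6.

(2,2'-bipyridine)dioxalatotungsten(VI) fluoroisothiocyanatoargentate(I)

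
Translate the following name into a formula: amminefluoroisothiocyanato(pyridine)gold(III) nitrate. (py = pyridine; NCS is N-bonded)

Ligands: 1 fluoro (F, -1), 1 pyridine (py, neutral), 1 ammine (NH3, neutral), 1 isothiocyanato (NCS, -1). Ligand charge sum = -2.
With Au in oxidation state +3, the complex ion is [Au...]^1+.
Charge balance with nitrate (-1) requires 1 complex ion per 1 nitrate.

[AuF(NCS)(NH3)(py)]NO3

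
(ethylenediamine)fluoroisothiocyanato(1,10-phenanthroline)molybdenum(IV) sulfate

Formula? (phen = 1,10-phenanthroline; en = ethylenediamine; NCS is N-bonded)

Ligands: 1 1,10-phenanthroline (phen, neutral), 1 ethylenediamine (en, neutral), 1 isothiocyanato (NCS, -1), 1 fluoro (F, -1). Ligand charge sum = -2.
With Mo in oxidation state +4, the complex ion is [Mo...]^2+.
Charge balance with sulfate (-2) requires 1 complex ion per 1 sulfate.

[Mo(en)F(NCS)(phen)]SO4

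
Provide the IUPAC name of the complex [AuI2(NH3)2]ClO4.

diamminediiodogold(III) perchlorate

The 1 perchlorate counter-ion carries a total charge of -1, so each complex ion is 1+.
Ligand charges: 2×ammine (neutral), 2×iodo (-1 each); total -2. So Au + (-2) = 1+, giving Au = +3.
Ligands are named alphabetically: ammine before iodo.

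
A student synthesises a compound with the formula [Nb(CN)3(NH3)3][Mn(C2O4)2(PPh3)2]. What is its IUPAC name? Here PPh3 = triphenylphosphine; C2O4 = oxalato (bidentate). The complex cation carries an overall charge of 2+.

Both ions are complex: the cation is named first with the plain metal name, the anion second with the -ate form; each ion's ligands are alphabetised independently.
The complex cation is given as 2+; its ligand charges sum to -3, so Nb = +5.
A 1:1 salt means the anion carries the equal and opposite charge, 2−.
Anion: ligand charges sum to -4; for the ion to be 2−, Mn = +2.

triamminetricyanoniobium(V) dioxalatobis(triphenylphosphine)manganate(II)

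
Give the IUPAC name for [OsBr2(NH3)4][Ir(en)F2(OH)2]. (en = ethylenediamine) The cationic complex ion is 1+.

tetraamminedibromoosmium(III) (ethylenediamine)difluorodihydroxoiridate(III)

Both ions are complex: the cation is named first with the plain metal name, the anion second with the -ate form; each ion's ligands are alphabetised independently.
The complex cation is given as 1+; its ligand charges sum to -2, so Os = +3.
A 1:1 salt means the anion carries the equal and opposite charge, 1−.
Anion: ligand charges sum to -4; for the ion to be 1−, Ir = +3.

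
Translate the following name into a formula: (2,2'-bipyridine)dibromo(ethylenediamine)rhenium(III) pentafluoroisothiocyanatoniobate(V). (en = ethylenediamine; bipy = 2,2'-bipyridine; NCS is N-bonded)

[Re(bipy)Br2(en)][NbF5(NCS)]

Cation [Re…]: ligand charges -2, Re(III) ⇒ ion charge 1+.
Anion [Nb…]: ligand charges -6, Nb(V) ⇒ ion charge 1−.
One 1+ cation balances one 1− anion.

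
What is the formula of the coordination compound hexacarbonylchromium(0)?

[Cr(CO)6]

Ligands: 6 carbonyl (CO, neutral). Ligand charge sum = 0.
With Cr in oxidation state 0, the complex ion is [Cr...].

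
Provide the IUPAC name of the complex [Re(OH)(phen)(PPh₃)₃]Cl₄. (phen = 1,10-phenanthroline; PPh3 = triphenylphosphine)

hydroxo(1,10-phenanthroline)tris(triphenylphosphine)rhenium(V) chloride

The 4 chloride counter-ions carry a total charge of -4, so each complex ion is 4+.
Ligand charges: 1×1,10-phenanthroline (neutral), 1×hydroxo (-1 each), 3×triphenylphosphine (neutral); total -1. So Re + (-1) = 4+, giving Re = +5.
Ligands are named alphabetically: hydroxo before phenanthroline before triphenylphosphine.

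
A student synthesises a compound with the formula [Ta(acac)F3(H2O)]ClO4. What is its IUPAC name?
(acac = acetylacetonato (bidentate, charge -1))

(acetylacetonato)aquatrifluorotantalum(V) perchlorate

The 1 perchlorate counter-ion carries a total charge of -1, so each complex ion is 1+.
Ligand charges: 3×fluoro (-1 each), 1×aqua (neutral), 1×acetylacetonato (-1 each); total -4. So Ta + (-4) = 1+, giving Ta = +5.
Ligands are named alphabetically: acetylacetonato before aqua before fluoro.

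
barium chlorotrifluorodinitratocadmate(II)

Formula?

Ligands: 1 chloro (Cl, -1), 2 nitrato (NO3, -1), 3 fluoro (F, -1). Ligand charge sum = -6.
With Cd in oxidation state +2, the complex ion is [Cd...]^4−.
Charge balance with barium (+2) requires 1 complex ion per 2 barium.

Ba2[CdClF3(NO3)2]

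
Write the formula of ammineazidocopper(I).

Ligands: 1 ammine (NH3, neutral), 1 azido (N3, -1). Ligand charge sum = -1.
With Cu in oxidation state +1, the complex ion is [Cu...].

[Cu(N3)(NH3)]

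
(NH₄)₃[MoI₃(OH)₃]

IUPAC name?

The 3 ammonium counter-ions carry a total charge of +3, so each complex ion is 3−.
Ligand charges: 3×iodo (-1 each), 3×hydroxo (-1 each); total -6. So Mo + (-6) = 3−, giving Mo = +3.
Ligands are named alphabetically: hydroxo before iodo.
The complex ion is anionic, so molybdenum takes the -ate form molybdate(III).

ammonium trihydroxotriiodomolybdate(III)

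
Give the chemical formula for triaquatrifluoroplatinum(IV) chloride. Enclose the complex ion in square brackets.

[PtF3(H2O)3]Cl

Ligands: 3 fluoro (F, -1), 3 aqua (H2O, neutral). Ligand charge sum = -3.
With Pt in oxidation state +4, the complex ion is [Pt...]^1+.
Charge balance with chloride (-1) requires 1 complex ion per 1 chloride.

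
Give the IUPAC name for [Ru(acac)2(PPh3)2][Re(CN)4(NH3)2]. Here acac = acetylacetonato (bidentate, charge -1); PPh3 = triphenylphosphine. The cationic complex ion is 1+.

Both ions are complex: the cation is named first with the plain metal name, the anion second with the -ate form; each ion's ligands are alphabetised independently.
The complex cation is given as 1+; its ligand charges sum to -2, so Ru = +3.
A 1:1 salt means the anion carries the equal and opposite charge, 1−.
Anion: ligand charges sum to -4; for the ion to be 1−, Re = +3.

bis(acetylacetonato)bis(triphenylphosphine)ruthenium(III) diamminetetracyanorhenate(III)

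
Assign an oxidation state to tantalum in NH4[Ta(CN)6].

1 ammonium outside the brackets (+1 each) → the complex ion is 1−.
Ligand charges: 6×CN = -6; sum -6.
Ta + (-6) = 1− ⇒ Ta is +5.

+5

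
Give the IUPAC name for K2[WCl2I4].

The 2 potassium counter-ions carry a total charge of +2, so each complex ion is 2−.
Ligand charges: 4×iodo (-1 each), 2×chloro (-1 each); total -6. So W + (-6) = 2−, giving W = +4.
Ligands are named alphabetically: chloro before iodo.
The complex ion is anionic, so tungsten takes the -ate form tungstate(IV).

potassium dichlorotetraiodotungstate(IV)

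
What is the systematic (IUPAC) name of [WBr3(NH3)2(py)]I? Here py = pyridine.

diamminetribromo(pyridine)tungsten(IV) iodide

The 1 iodide counter-ion carries a total charge of -1, so each complex ion is 1+.
Ligand charges: 3×bromo (-1 each), 1×pyridine (neutral), 2×ammine (neutral); total -3. So W + (-3) = 1+, giving W = +4.
Ligands are named alphabetically: ammine before bromo before pyridine.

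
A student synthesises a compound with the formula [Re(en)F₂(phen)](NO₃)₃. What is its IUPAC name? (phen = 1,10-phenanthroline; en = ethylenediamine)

The 3 nitrate counter-ions carry a total charge of -3, so each complex ion is 3+.
Ligand charges: 1×1,10-phenanthroline (neutral), 1×ethylenediamine (neutral), 2×fluoro (-1 each); total -2. So Re + (-2) = 3+, giving Re = +5.
Ligands are named alphabetically: ethylenediamine before fluoro before phenanthroline.

(ethylenediamine)difluoro(1,10-phenanthroline)rhenium(V) nitrate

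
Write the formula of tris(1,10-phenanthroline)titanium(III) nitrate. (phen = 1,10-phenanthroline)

[Ti(phen)3](NO3)3

Ligands: 3 1,10-phenanthroline (phen, neutral). Ligand charge sum = 0.
With Ti in oxidation state +3, the complex ion is [Ti...]^3+.
Charge balance with nitrate (-1) requires 1 complex ion per 3 nitrate.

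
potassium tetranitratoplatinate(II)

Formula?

K2[Pt(NO3)4]

Ligands: 4 nitrato (NO3, -1). Ligand charge sum = -4.
Charge balance with potassium (+1) requires 1 complex ion per 2 potassium.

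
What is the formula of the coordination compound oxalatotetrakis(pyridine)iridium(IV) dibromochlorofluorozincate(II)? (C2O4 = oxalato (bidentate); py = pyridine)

Cation [Ir…]: ligand charges -2, Ir(IV) ⇒ ion charge 2+.
Anion [Zn…]: ligand charges -4, Zn(II) ⇒ ion charge 2−.

[Ir(C2O4)(py)4][ZnBr2ClF]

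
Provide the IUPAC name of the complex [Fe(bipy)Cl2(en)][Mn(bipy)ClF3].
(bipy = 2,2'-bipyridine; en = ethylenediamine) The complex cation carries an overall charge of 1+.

(2,2'-bipyridine)dichloro(ethylenediamine)iron(III) (2,2'-bipyridine)chlorotrifluoromanganate(III)

The complex cation is given as 1+; its ligand charges sum to -2, so Fe = +3.
A 1:1 salt means the anion carries the equal and opposite charge, 1−.
Anion: ligand charges sum to -4; for the ion to be 1−, Mn = +3.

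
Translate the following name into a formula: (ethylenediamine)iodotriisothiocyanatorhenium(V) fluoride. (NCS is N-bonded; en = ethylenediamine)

Ligands: 3 isothiocyanato (NCS, -1), 1 ethylenediamine (en, neutral), 1 iodo (I, -1). Ligand charge sum = -4.
With Re in oxidation state +5, the complex ion is [Re...]^1+.
Charge balance with fluoride (-1) requires 1 complex ion per 1 fluoride.

[Re(en)I(NCS)3]F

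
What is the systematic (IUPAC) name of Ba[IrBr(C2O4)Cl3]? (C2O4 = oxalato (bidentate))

The 1 barium counter-ion carries a total charge of +2, so each complex ion is 2−.
Ligand charges: 1×oxalato (-2 each), 3×chloro (-1 each), 1×bromo (-1 each); total -6. So Ir + (-6) = 2−, giving Ir = +4.
Ligands are named alphabetically: bromo before chloro before oxalato.
The complex ion is anionic, so iridium takes the -ate form iridate(IV).

barium bromotrichlorooxalatoiridate(IV)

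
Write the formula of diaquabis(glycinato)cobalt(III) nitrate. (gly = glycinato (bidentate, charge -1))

Ligands: 2 aqua (H2O, neutral), 2 glycinato (gly, -1). Ligand charge sum = -2.
With Co in oxidation state +3, the complex ion is [Co...]^1+.
Charge balance with nitrate (-1) requires 1 complex ion per 1 nitrate.

[Co(gly)2(H2O)2]NO3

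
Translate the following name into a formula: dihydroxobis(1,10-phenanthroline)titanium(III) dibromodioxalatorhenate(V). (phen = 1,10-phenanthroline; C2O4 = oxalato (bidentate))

[Ti(OH)2(phen)2][ReBr2(C2O4)2]

Cation [Ti…]: ligand charges -2, Ti(III) ⇒ ion charge 1+.
Anion [Re…]: ligand charges -6, Re(V) ⇒ ion charge 1−.
One 1+ cation balances one 1− anion.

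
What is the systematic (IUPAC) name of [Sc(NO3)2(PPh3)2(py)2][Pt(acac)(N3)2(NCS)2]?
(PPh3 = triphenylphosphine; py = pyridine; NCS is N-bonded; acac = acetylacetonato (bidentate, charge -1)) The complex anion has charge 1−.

dinitratobis(pyridine)bis(triphenylphosphine)scandium(III) (acetylacetonato)diazidodiisothiocyanatoplatinate(IV)

Both ions are complex: the cation is named first with the plain metal name, the anion second with the -ate form; each ion's ligands are alphabetised independently.
The complex anion is given as 1−; its ligand charges sum to -5, so Pt = +4.
A 1:1 salt means the cation carries the equal and opposite charge, 1+.
Cation: ligand charges sum to -2; for the ion to be 1+, Sc = +3.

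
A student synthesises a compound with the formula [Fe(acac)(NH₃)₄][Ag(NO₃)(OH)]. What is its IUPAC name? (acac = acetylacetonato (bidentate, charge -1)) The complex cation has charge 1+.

The complex cation is given as 1+; its ligand charges sum to -1, so Fe = +2.
A 1:1 salt means the anion carries the equal and opposite charge, 1−.
Anion: ligand charges sum to -2; for the ion to be 1−, Ag = +1.

(acetylacetonato)tetraammineiron(II) hydroxonitratoargentate(I)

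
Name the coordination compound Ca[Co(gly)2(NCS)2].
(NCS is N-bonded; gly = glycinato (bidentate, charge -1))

calcium bis(glycinato)diisothiocyanatocobaltate(II)

The 1 calcium counter-ion carries a total charge of +2, so each complex ion is 2−.
Ligand charges: 2×isothiocyanato (-1 each), 2×glycinato (-1 each); total -4. So Co + (-4) = 2−, giving Co = +2.
The complex ion is anionic, so cobalt takes the -ate form cobaltate(II).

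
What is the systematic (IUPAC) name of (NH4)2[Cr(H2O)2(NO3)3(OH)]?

ammonium diaquahydroxotrinitratochromate(II)

The 2 ammonium counter-ions carry a total charge of +2, so each complex ion is 2−.
Ligand charges: 2×aqua (neutral), 3×nitrato (-1 each), 1×hydroxo (-1 each); total -4. So Cr + (-4) = 2−, giving Cr = +2.
Ligands are named alphabetically: aqua before hydroxo before nitrato.
The complex ion is anionic, so chromium takes the -ate form chromate(II).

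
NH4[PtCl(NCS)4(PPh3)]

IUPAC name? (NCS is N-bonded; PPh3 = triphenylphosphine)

The 1 ammonium counter-ion carries a total charge of +1, so each complex ion is 1−.
Ligand charges: 1×chloro (-1 each), 4×isothiocyanato (-1 each), 1×triphenylphosphine (neutral); total -5. So Pt + (-5) = 1−, giving Pt = +4.
Ligands are named alphabetically: chloro before isothiocyanato before triphenylphosphine.
The complex ion is anionic, so platinum takes the -ate form platinate(IV).

ammonium chlorotetraisothiocyanato(triphenylphosphine)platinate(IV)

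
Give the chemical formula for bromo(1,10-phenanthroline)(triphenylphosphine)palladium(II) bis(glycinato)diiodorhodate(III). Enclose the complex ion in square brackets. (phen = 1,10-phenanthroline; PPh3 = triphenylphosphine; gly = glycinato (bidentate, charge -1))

[PdBr(phen)(PPh3)][Rh(gly)2I2]

Cation [Pd…]: ligand charges -1, Pd(II) ⇒ ion charge 1+.
Anion [Rh…]: ligand charges -4, Rh(III) ⇒ ion charge 1−.
One 1+ cation balances one 1− anion.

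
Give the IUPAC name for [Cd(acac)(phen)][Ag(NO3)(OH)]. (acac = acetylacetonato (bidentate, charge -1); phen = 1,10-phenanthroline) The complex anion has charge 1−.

(acetylacetonato)(1,10-phenanthroline)cadmium(II) hydroxonitratoargentate(I)

Both ions are complex: the cation is named first with the plain metal name, the anion second with the -ate form; each ion's ligands are alphabetised independently.
The complex anion is given as 1−; its ligand charges sum to -2, so Ag = +1.
A 1:1 salt means the cation carries the equal and opposite charge, 1+.
Cation: ligand charges sum to -1; for the ion to be 1+, Cd = +2.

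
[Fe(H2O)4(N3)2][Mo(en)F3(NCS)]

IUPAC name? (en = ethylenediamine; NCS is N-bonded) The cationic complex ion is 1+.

tetraaquadiazidoiron(III) (ethylenediamine)trifluoroisothiocyanatomolybdate(III)

The complex cation is given as 1+; its ligand charges sum to -2, so Fe = +3.
A 1:1 salt means the anion carries the equal and opposite charge, 1−.
Anion: ligand charges sum to -4; for the ion to be 1−, Mo = +3.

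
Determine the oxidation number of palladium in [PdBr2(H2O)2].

No counter-ion: the bracketed complex is neutral.
Ligand charges: 2×H2O neutral; 2×Br = -2; sum -2.
Pd + (-2) = 0 ⇒ Pd is +2.

+2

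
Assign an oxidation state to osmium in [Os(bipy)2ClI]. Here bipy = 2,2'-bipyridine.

No counter-ion: the bracketed complex is neutral.
Ligand charges: 2×bipy neutral; 1×I = -1; 1×Cl = -1; sum -2.
Os + (-2) = 0 ⇒ Os is +2.

+2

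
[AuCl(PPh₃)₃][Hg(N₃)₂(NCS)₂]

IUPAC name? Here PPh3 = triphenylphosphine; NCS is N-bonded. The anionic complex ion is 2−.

chlorotris(triphenylphosphine)gold(III) diazidodiisothiocyanatomercurate(II)

The complex anion is given as 2−; its ligand charges sum to -4, so Hg = +2.
A 1:1 salt means the cation carries the equal and opposite charge, 2+.
Cation: ligand charges sum to -1; for the ion to be 2+, Au = +3.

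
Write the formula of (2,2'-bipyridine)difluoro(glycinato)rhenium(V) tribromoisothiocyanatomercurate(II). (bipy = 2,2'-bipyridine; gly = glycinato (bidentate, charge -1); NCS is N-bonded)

[Re(bipy)F2(gly)][HgBr3(NCS)]

Cation [Re…]: ligand charges -3, Re(V) ⇒ ion charge 2+.
Anion [Hg…]: ligand charges -4, Hg(II) ⇒ ion charge 2−.
One 2+ cation balances one 2− anion.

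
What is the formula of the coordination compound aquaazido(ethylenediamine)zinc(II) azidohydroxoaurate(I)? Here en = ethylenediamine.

Cation [Zn…]: ligand charges -1, Zn(II) ⇒ ion charge 1+.
Anion [Au…]: ligand charges -2, Au(I) ⇒ ion charge 1−.

[Zn(en)(H2O)(N3)][Au(N3)(OH)]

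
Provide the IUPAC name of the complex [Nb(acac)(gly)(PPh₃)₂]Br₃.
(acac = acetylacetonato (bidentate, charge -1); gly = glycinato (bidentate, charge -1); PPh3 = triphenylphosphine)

The 3 bromide counter-ions carry a total charge of -3, so each complex ion is 3+.
Ligand charges: 1×acetylacetonato (-1 each), 1×glycinato (-1 each), 2×triphenylphosphine (neutral); total -2. So Nb + (-2) = 3+, giving Nb = +5.
Ligands are named alphabetically: acetylacetonato before glycinato before triphenylphosphine.

(acetylacetonato)(glycinato)bis(triphenylphosphine)niobium(V) bromide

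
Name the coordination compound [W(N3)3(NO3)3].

There is no counter-ion, so the complex is neutral overall.
Ligand charges: 3×nitrato (-1 each), 3×azido (-1 each); total -6. So W + (-6) = 0, giving W = +6.
Ligands are named alphabetically: azido before nitrato.

triazidotrinitratotungsten(VI)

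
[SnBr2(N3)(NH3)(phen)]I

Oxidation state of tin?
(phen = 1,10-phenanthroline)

1 iodide outside the brackets (-1 each) → the complex ion is 1+.
Ligand charges: 2×Br = -2; 1×N3 = -1; 1×phen neutral; 1×NH3 neutral; sum -3.
Sn + (-3) = 1+ ⇒ Sn is +4.

+4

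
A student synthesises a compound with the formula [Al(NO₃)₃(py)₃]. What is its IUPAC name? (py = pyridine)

There is no counter-ion, so the complex is neutral overall.
Ligand charges: 3×pyridine (neutral), 3×nitrato (-1 each); total -3. So Al + (-3) = 0, giving Al = +3.
Ligands are named alphabetically: nitrato before pyridine.

trinitratotris(pyridine)aluminium(III)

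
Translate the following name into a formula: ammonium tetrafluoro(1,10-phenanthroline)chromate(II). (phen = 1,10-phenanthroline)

Ligands: 4 fluoro (F, -1), 1 1,10-phenanthroline (phen, neutral). Ligand charge sum = -4.
Charge balance with ammonium (+1) requires 1 complex ion per 2 ammonium.

(NH4)2[CrF4(phen)]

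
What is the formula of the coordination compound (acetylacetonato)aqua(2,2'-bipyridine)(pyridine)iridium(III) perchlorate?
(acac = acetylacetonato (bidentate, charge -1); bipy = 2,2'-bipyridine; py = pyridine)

Ligands: 1 acetylacetonato (acac, -1), 1 aqua (H2O, neutral), 1 2,2'-bipyridine (bipy, neutral), 1 pyridine (py, neutral). Ligand charge sum = -1.
Charge balance with perchlorate (-1) requires 1 complex ion per 2 perchlorate.

[Ir(acac)(bipy)(H2O)(py)](ClO4)2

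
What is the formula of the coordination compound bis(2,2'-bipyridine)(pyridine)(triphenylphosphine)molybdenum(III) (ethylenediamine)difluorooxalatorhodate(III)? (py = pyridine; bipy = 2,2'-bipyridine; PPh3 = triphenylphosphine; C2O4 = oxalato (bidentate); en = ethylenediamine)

Cation [Mo…]: ligand charges 0, Mo(III) ⇒ ion charge 3+.
Anion [Rh…]: ligand charges -4, Rh(III) ⇒ ion charge 1−.

[Mo(bipy)2(PPh3)(py)][Rh(C2O4)(en)F2]3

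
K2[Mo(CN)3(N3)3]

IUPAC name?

The 2 potassium counter-ions carry a total charge of +2, so each complex ion is 2−.
Ligand charges: 3×azido (-1 each), 3×cyano (-1 each); total -6. So Mo + (-6) = 2−, giving Mo = +4.
Ligands are named alphabetically: azido before cyano.
The complex ion is anionic, so molybdenum takes the -ate form molybdate(IV).

potassium triazidotricyanomolybdate(IV)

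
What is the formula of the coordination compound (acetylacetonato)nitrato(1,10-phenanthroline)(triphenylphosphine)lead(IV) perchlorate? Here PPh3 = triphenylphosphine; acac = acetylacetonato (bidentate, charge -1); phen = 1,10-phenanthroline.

[Pb(acac)(NO3)(phen)(PPh3)](ClO4)2

Ligands: 1 triphenylphosphine (PPh3, neutral), 1 acetylacetonato (acac, -1), 1 1,10-phenanthroline (phen, neutral), 1 nitrato (NO3, -1). Ligand charge sum = -2.
With Pb in oxidation state +4, the complex ion is [Pb...]^2+.
Charge balance with perchlorate (-1) requires 1 complex ion per 2 perchlorate.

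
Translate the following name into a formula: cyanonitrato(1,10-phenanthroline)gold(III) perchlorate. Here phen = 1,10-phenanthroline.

[Au(CN)(NO3)(phen)]ClO4

Ligands: 1 cyano (CN, -1), 1 nitrato (NO3, -1), 1 1,10-phenanthroline (phen, neutral). Ligand charge sum = -2.
With Au in oxidation state +3, the complex ion is [Au...]^1+.
Charge balance with perchlorate (-1) requires 1 complex ion per 1 perchlorate.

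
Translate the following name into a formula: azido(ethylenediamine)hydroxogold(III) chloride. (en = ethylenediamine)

[Au(en)(N3)(OH)]Cl

Ligands: 1 azido (N3, -1), 1 ethylenediamine (en, neutral), 1 hydroxo (OH, -1). Ligand charge sum = -2.
With Au in oxidation state +3, the complex ion is [Au...]^1+.
Charge balance with chloride (-1) requires 1 complex ion per 1 chloride.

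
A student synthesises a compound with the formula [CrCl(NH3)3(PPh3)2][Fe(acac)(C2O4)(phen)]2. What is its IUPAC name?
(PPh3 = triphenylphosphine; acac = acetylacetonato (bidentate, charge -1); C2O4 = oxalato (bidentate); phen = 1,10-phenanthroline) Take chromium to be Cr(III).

Both ions are complex: the cation is named first with the plain metal name, the anion second with the -ate form; each ion's ligands are alphabetised independently.
Cr is given as +3; the cation's ligand charges sum to -1, so the complex cation is 2+.
With 2 anions per cation, each anion must be 2/2 = 1−.
Anion: ligand charges sum to -3; for the ion to be 1−, Fe = +2.

triamminechlorobis(triphenylphosphine)chromium(III) (acetylacetonato)oxalato(1,10-phenanthroline)ferrate(II)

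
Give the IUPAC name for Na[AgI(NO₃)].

sodium iodonitratoargentate(I)

The 1 sodium counter-ion carries a total charge of +1, so each complex ion is 1−.
Ligand charges: 1×nitrato (-1 each), 1×iodo (-1 each); total -2. So Ag + (-2) = 1−, giving Ag = +1.
The complex ion is anionic, so silver takes the -ate form argentate(I).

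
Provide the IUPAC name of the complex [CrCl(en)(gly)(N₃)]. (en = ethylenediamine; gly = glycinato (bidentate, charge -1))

azidochloro(ethylenediamine)(glycinato)chromium(III)

There is no counter-ion, so the complex is neutral overall.
Ligand charges: 1×ethylenediamine (neutral), 1×chloro (-1 each), 1×azido (-1 each), 1×glycinato (-1 each); total -3. So Cr + (-3) = 0, giving Cr = +3.
Ligands are named alphabetically: azido before chloro before ethylenediamine before glycinato.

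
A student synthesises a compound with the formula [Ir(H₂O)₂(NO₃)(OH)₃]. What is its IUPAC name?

diaquatrihydroxonitratoiridium(IV)

There is no counter-ion, so the complex is neutral overall.
Ligand charges: 1×nitrato (-1 each), 2×aqua (neutral), 3×hydroxo (-1 each); total -4. So Ir + (-4) = 0, giving Ir = +4.
Ligands are named alphabetically: aqua before hydroxo before nitrato.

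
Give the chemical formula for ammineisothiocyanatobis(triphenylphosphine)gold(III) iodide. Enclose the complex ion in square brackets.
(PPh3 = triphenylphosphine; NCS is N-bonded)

[Au(NCS)(NH3)(PPh3)2]I2

Ligands: 2 triphenylphosphine (PPh3, neutral), 1 ammine (NH3, neutral), 1 isothiocyanato (NCS, -1). Ligand charge sum = -1.
With Au in oxidation state +3, the complex ion is [Au...]^2+.
Charge balance with iodide (-1) requires 1 complex ion per 2 iodide.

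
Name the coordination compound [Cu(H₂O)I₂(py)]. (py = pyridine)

There is no counter-ion, so the complex is neutral overall.
Ligand charges: 1×pyridine (neutral), 2×iodo (-1 each), 1×aqua (neutral); total -2. So Cu + (-2) = 0, giving Cu = +2.
Ligands are named alphabetically: aqua before iodo before pyridine.

aquadiiodo(pyridine)copper(II)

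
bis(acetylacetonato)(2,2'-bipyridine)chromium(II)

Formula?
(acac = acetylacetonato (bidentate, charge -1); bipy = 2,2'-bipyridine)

Ligands: 2 acetylacetonato (acac, -1), 1 2,2'-bipyridine (bipy, neutral). Ligand charge sum = -2.
With Cr in oxidation state +2, the complex ion is [Cr...].

[Cr(acac)2(bipy)]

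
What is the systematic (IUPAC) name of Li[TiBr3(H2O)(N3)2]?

lithium aquadiazidotribromotitanate(IV)

The 1 lithium counter-ion carries a total charge of +1, so each complex ion is 1−.
Ligand charges: 3×bromo (-1 each), 2×azido (-1 each), 1×aqua (neutral); total -5. So Ti + (-5) = 1−, giving Ti = +4.
Ligands are named alphabetically: aqua before azido before bromo.
The complex ion is anionic, so titanium takes the -ate form titanate(IV).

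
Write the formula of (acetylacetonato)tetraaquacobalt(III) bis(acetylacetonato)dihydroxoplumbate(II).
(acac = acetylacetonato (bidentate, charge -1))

Cation [Co…]: ligand charges -1, Co(III) ⇒ ion charge 2+.
Anion [Pb…]: ligand charges -4, Pb(II) ⇒ ion charge 2−.
One 2+ cation balances one 2− anion.

[Co(acac)(H2O)4][Pb(acac)2(OH)2]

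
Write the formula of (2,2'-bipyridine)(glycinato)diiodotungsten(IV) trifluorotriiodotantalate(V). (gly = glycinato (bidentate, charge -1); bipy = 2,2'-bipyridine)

[W(bipy)(gly)I2][TaF3I3]

Cation [W…]: ligand charges -3, W(IV) ⇒ ion charge 1+.
Anion [Ta…]: ligand charges -6, Ta(V) ⇒ ion charge 1−.
One 1+ cation balances one 1− anion.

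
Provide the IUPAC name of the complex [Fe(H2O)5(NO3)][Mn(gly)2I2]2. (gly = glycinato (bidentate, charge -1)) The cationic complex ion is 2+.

pentaaquanitratoiron(III) bis(glycinato)diiodomanganate(III)

The complex cation is given as 2+; its ligand charges sum to -1, so Fe = +3.
With 2 anions per cation, each anion must be 2/2 = 1−.
Anion: ligand charges sum to -4; for the ion to be 1−, Mn = +3.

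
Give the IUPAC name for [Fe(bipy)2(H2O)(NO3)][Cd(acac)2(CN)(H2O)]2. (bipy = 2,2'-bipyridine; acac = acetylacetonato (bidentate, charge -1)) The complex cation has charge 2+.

Both ions are complex: the cation is named first with the plain metal name, the anion second with the -ate form; each ion's ligands are alphabetised independently.
The complex cation is given as 2+; its ligand charges sum to -1, so Fe = +3.
With 2 anions per cation, each anion must be 2/2 = 1−.
Anion: ligand charges sum to -3; for the ion to be 1−, Cd = +2.

aquabis(2,2'-bipyridine)nitratoiron(III) bis(acetylacetonato)aquacyanocadmate(II)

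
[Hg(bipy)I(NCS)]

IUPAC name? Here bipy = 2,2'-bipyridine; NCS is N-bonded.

There is no counter-ion, so the complex is neutral overall.
Ligand charges: 1×2,2'-bipyridine (neutral), 1×isothiocyanato (-1 each), 1×iodo (-1 each); total -2. So Hg + (-2) = 0, giving Hg = +2.
Ligands are named alphabetically: bipyridine before iodo before isothiocyanato.

(2,2'-bipyridine)iodoisothiocyanatomercury(II)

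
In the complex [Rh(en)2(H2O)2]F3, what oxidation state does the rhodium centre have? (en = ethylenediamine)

3 fluoride outside the brackets (-1 each) → the complex ion is 3+.
Ligand charges: 2×en neutral; 2×H2O neutral; sum 0.
Rh + (0) = 3+ ⇒ Rh is +3.

+3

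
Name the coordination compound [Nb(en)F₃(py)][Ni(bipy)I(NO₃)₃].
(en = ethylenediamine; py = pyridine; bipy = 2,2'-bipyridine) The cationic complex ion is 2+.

(ethylenediamine)trifluoro(pyridine)niobium(V) (2,2'-bipyridine)iodotrinitratonickelate(II)

The complex cation is given as 2+; its ligand charges sum to -3, so Nb = +5.
A 1:1 salt means the anion carries the equal and opposite charge, 2−.
Anion: ligand charges sum to -4; for the ion to be 2−, Ni = +2.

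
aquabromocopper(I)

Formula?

Ligands: 1 aqua (H2O, neutral), 1 bromo (Br, -1). Ligand charge sum = -1.
With Cu in oxidation state +1, the complex ion is [Cu...].

[CuBr(H2O)]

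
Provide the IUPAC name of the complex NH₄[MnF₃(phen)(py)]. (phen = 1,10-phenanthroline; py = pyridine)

The 1 ammonium counter-ion carries a total charge of +1, so each complex ion is 1−.
Ligand charges: 1×1,10-phenanthroline (neutral), 3×fluoro (-1 each), 1×pyridine (neutral); total -3. So Mn + (-3) = 1−, giving Mn = +2.
Ligands are named alphabetically: fluoro before phenanthroline before pyridine.
The complex ion is anionic, so manganese takes the -ate form manganate(II).

ammonium trifluoro(1,10-phenanthroline)(pyridine)manganate(II)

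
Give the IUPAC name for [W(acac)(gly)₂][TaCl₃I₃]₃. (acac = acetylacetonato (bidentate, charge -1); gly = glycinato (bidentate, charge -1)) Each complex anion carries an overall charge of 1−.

(acetylacetonato)bis(glycinato)tungsten(VI) trichlorotriiodotantalate(V)

The complex anion is given as 1−; its ligand charges sum to -6, so Ta = +5.
With 3 anions per cation, the cation must be 3×1 = 3+.
Cation: ligand charges sum to -3; for the ion to be 3+, W = +6.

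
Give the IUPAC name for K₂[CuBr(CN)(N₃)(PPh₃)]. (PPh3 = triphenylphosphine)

potassium azidobromocyano(triphenylphosphine)cuprate(I)

The 2 potassium counter-ions carry a total charge of +2, so each complex ion is 2−.
Ligand charges: 1×triphenylphosphine (neutral), 1×cyano (-1 each), 1×azido (-1 each), 1×bromo (-1 each); total -3. So Cu + (-3) = 2−, giving Cu = +1.
Ligands are named alphabetically: azido before bromo before cyano before triphenylphosphine.
The complex ion is anionic, so copper takes the -ate form cuprate(I).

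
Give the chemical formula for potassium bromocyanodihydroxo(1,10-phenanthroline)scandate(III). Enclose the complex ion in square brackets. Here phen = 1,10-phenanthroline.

K[ScBr(CN)(OH)2(phen)]

Ligands: 1 1,10-phenanthroline (phen, neutral), 2 hydroxo (OH, -1), 1 cyano (CN, -1), 1 bromo (Br, -1). Ligand charge sum = -4.
With Sc in oxidation state +3, the complex ion is [Sc...]^1−.
Charge balance with potassium (+1) requires 1 complex ion per 1 potassium.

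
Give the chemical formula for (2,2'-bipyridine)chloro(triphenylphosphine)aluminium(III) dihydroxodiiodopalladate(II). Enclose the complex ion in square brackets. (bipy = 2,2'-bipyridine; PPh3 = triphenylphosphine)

Cation [Al…]: ligand charges -1, Al(III) ⇒ ion charge 2+.
Anion [Pd…]: ligand charges -4, Pd(II) ⇒ ion charge 2−.
One 2+ cation balances one 2− anion.

[Al(bipy)Cl(PPh3)][PdI2(OH)2]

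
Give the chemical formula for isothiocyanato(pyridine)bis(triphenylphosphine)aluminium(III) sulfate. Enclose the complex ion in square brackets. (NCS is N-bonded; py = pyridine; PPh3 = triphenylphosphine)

[Al(NCS)(PPh3)2(py)]SO4

Ligands: 1 isothiocyanato (NCS, -1), 1 pyridine (py, neutral), 2 triphenylphosphine (PPh3, neutral). Ligand charge sum = -1.
With Al in oxidation state +3, the complex ion is [Al...]^2+.
Charge balance with sulfate (-2) requires 1 complex ion per 1 sulfate.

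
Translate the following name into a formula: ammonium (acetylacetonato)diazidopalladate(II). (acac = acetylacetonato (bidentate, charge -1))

Ligands: 1 acetylacetonato (acac, -1), 2 azido (N3, -1). Ligand charge sum = -3.
With Pd in oxidation state +2, the complex ion is [Pd...]^1−.
Charge balance with ammonium (+1) requires 1 complex ion per 1 ammonium.

NH4[Pd(acac)(N3)2]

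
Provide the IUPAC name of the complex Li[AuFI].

The 1 lithium counter-ion carries a total charge of +1, so each complex ion is 1−.
Ligand charges: 1×iodo (-1 each), 1×fluoro (-1 each); total -2. So Au + (-2) = 1−, giving Au = +1.
Ligands are named alphabetically: fluoro before iodo.
The complex ion is anionic, so gold takes the -ate form aurate(I).

lithium fluoroiodoaurate(I)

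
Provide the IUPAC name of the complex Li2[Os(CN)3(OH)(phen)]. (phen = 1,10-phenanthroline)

lithium tricyanohydroxo(1,10-phenanthroline)osmate(II)

The 2 lithium counter-ions carry a total charge of +2, so each complex ion is 2−.
Ligand charges: 1×1,10-phenanthroline (neutral), 3×cyano (-1 each), 1×hydroxo (-1 each); total -4. So Os + (-4) = 2−, giving Os = +2.
Ligands are named alphabetically: cyano before hydroxo before phenanthroline.
The complex ion is anionic, so osmium takes the -ate form osmate(II).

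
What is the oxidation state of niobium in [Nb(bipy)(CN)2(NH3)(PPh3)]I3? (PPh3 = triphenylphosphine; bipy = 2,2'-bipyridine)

+5

3 iodide outside the brackets (-1 each) → the complex ion is 3+.
Ligand charges: 1×NH3 neutral; 1×PPh3 neutral; 1×bipy neutral; 2×CN = -2; sum -2.
Nb + (-2) = 3+ ⇒ Nb is +5.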